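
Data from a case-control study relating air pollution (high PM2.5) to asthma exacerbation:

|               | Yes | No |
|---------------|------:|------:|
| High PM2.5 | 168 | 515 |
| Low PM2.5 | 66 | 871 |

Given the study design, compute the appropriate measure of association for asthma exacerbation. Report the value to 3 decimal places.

4.305

Cells: a = 168, b = 515, c = 66, d = 871.
This is a case-control study: participants were sampled on outcome status, so risks in the source population cannot be estimated directly — relative risk is not valid here. The odds ratio is the appropriate measure.
OR = (a·d)/(b·c) = (168 × 871) / (515 × 66) = 146328 / 33990 = 4.30503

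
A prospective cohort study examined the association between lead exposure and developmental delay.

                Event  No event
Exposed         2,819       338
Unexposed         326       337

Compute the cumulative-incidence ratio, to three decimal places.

1.816

Cells: a = 2819, b = 338, c = 326, d = 337.
Risk in exposed = 2819/3157 = 0.89294; risk in unexposed = 326/663 = 0.49170.
RR = 0.89294 / 0.49170 = 1.81600
The risk among the exposed is 1.82 times that among the unexposed.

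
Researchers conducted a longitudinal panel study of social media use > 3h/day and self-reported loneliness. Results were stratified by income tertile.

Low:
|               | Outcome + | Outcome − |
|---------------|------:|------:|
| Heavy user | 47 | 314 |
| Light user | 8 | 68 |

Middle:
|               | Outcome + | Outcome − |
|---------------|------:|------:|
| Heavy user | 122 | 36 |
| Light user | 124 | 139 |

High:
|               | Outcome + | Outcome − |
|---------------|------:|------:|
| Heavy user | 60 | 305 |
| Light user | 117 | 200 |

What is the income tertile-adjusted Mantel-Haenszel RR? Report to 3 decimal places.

0.970

RR_MH = Σ(aᵢ·n₀ᵢ/nᵢ) / Σ(cᵢ·n₁ᵢ/nᵢ), with n₁ᵢ = aᵢ+bᵢ (exposed), n₀ᵢ = cᵢ+dᵢ (unexposed), nᵢ = n₁ᵢ+n₀ᵢ.
Stratum 1 (Low): n₁ = 361, n₀ = 76, n = 437; a·n₀/n = 47·76/437 = 8.1739; c·n₁/n = 8·361/437 = 6.6087
Stratum 2 (Middle): n₁ = 158, n₀ = 263, n = 421; a·n₀/n = 122·263/421 = 76.2138; c·n₁/n = 124·158/421 = 46.5368
Stratum 3 (High): n₁ = 365, n₀ = 317, n = 682; a·n₀/n = 60·317/682 = 27.8886; c·n₁/n = 117·365/682 = 62.6173
RR_MH = (8.1739 + 76.2138 + 27.8886) / (6.6087 + 46.5368 + 62.6173) = 112.2763 / 115.7628 = 0.96988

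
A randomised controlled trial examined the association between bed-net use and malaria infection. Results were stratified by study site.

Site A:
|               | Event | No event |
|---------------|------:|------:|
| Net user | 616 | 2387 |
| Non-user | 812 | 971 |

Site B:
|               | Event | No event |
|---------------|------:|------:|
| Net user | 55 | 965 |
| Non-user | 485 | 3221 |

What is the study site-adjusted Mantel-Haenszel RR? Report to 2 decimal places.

RR_MH = Σ(aᵢ·n₀ᵢ/nᵢ) / Σ(cᵢ·n₁ᵢ/nᵢ), with n₁ᵢ = aᵢ+bᵢ (exposed), n₀ᵢ = cᵢ+dᵢ (unexposed), nᵢ = n₁ᵢ+n₀ᵢ.
Stratum 1 (Site A): n₁ = 3003, n₀ = 1783, n = 4786; a·n₀/n = 616·1783/4786 = 229.4877; c·n₁/n = 812·3003/4786 = 509.4935
Stratum 2 (Site B): n₁ = 1020, n₀ = 3706, n = 4726; a·n₀/n = 55·3706/4726 = 43.1295; c·n₁/n = 485·1020/4726 = 104.6763
RR_MH = (229.4877 + 43.1295) / (509.4935 + 104.6763) = 272.6172 / 614.1698 = 0.44388

0.44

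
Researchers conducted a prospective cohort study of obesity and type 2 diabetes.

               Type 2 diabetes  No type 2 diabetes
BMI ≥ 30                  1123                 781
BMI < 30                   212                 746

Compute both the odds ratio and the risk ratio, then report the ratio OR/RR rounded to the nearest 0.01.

1.90

Cells: a = 1123, b = 781, c = 212, d = 746.
OR = (1123·746)/(781·212) = 837758/165572 = 5.05978
Risk in exposed = 1123/1904 = 0.58981; risk in unexposed = 212/958 = 0.22129; RR = 2.66528
OR/RR = 5.05978 / 2.66528 = 1.89841
The outcome is not rare, so the OR lies further from 1 than the RR.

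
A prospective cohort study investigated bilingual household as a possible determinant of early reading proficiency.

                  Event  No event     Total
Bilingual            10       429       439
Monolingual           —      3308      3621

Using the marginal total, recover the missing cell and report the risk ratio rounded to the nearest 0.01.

0.26

The missing cell is in the unexposed row: 3621 − 3308 = 313.
So a = 10, b = 429, c = 313, d = 3308.
RR = [a/(a+b)] / [c/(c+d)] = (10/439) / (313/3621) = 0.02278/0.08644 = 0.26352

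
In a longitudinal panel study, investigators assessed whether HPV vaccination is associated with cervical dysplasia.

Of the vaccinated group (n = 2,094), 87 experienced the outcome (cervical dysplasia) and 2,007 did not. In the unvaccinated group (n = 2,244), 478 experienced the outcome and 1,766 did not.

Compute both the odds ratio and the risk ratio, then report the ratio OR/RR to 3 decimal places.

From the description: a = 87, b = 2007, c = 478, d = 1766.
OR = (87·1766)/(2007·478) = 153642/959346 = 0.16015
Risk in exposed = 87/2094 = 0.04155; risk in unexposed = 478/2244 = 0.21301; RR = 0.19505
OR/RR = 0.16015 / 0.19505 = 0.82110
The outcome is not rare, so the OR lies further from 1 than the RR.

0.821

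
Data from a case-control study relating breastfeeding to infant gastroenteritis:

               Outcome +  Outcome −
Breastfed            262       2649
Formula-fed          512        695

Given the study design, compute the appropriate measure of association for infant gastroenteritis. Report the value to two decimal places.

0.13

Cells: a = 262, b = 2649, c = 512, d = 695.
This is a case-control study: participants were sampled on outcome status, so risks in the source population cannot be estimated directly — relative risk is not valid here. The odds ratio is the appropriate measure.
OR = (a·d)/(b·c) = (262 × 695) / (2649 × 512) = 182090 / 1356288 = 0.13426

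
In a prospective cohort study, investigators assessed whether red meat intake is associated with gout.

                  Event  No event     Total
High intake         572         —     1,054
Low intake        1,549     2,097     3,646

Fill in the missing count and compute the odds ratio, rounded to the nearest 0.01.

1.61

The missing cell is in the exposed row: 1054 − 572 = 482.
So a = 572, b = 482, c = 1549, d = 2097.
OR = (a·d)/(b·c) = (572 × 2097) / (482 × 1549) = 1199484 / 746618 = 1.60656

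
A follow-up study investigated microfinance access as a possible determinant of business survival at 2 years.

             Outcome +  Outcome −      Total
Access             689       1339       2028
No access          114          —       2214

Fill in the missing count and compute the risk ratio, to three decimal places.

6.598

The missing cell is in the unexposed row: 2214 − 114 = 2100.
So a = 689, b = 1339, c = 114, d = 2100.
RR = [a/(a+b)] / [c/(c+d)] = (689/2028) / (114/2214) = 0.33974/0.05149 = 6.59818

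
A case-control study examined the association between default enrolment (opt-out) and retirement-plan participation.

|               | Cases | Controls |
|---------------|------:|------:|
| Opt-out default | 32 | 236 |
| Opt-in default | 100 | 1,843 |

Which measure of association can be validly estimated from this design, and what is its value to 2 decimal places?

2.50

Cells: a = 32, b = 236, c = 100, d = 1843.
This is a case-control study: participants were sampled on outcome status, so risks in the source population cannot be estimated directly — relative risk is not valid here. The odds ratio is the appropriate measure.
OR = (a·d)/(b·c) = (32 × 1843) / (236 × 100) = 58976 / 23600 = 2.49898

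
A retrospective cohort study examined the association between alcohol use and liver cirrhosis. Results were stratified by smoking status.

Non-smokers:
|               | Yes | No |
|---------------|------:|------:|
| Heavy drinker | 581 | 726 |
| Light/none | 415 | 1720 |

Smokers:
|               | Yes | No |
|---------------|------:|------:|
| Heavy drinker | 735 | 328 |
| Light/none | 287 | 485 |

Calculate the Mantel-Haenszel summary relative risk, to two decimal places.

2.07

RR_MH = Σ(aᵢ·n₀ᵢ/nᵢ) / Σ(cᵢ·n₁ᵢ/nᵢ), with n₁ᵢ = aᵢ+bᵢ (exposed), n₀ᵢ = cᵢ+dᵢ (unexposed), nᵢ = n₁ᵢ+n₀ᵢ.
Stratum 1 (Non-smokers): n₁ = 1307, n₀ = 2135, n = 3442; a·n₀/n = 581·2135/3442 = 360.3820; c·n₁/n = 415·1307/3442 = 157.5843
Stratum 2 (Smokers): n₁ = 1063, n₀ = 772, n = 1835; a·n₀/n = 735·772/1835 = 309.2207; c·n₁/n = 287·1063/1835 = 166.2567
RR_MH = (360.3820 + 309.2207) / (157.5843 + 166.2567) = 669.6028 / 323.8409 = 2.06769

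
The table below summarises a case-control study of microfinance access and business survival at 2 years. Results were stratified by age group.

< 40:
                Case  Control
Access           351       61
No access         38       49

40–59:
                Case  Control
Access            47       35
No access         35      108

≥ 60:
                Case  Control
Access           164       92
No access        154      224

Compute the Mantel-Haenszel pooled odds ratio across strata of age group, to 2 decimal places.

3.54

OR_MH = Σ(aᵢdᵢ/nᵢ) / Σ(bᵢcᵢ/nᵢ), where nᵢ is the stratum total.
Stratum 1 (< 40): n = 499; a·d/n = 351·49/499 = 34.4669; b·c/n = 61·38/499 = 4.6453
Stratum 2 (40–59): n = 225; a·d/n = 47·108/225 = 22.5600; b·c/n = 35·35/225 = 5.4444
Stratum 3 (≥ 60): n = 634; a·d/n = 164·224/634 = 57.9432; b·c/n = 92·154/634 = 22.3470
OR_MH = (34.4669 + 22.5600 + 57.9432) / (4.6453 + 5.4444 + 22.3470) = 114.9702 / 32.4367 = 3.54444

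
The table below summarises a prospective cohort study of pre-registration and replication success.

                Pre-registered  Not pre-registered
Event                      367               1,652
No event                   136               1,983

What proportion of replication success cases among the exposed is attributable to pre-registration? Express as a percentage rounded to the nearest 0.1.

Reading the table with exposure as columns: a = 367 (Pre-registered, case), b = 136 (Pre-registered, non-case), c = 1652 (Not pre-registered, case), d = 1983.
Risk in exposed = 367/503 = 0.72962; risk in unexposed = 1652/3635 = 0.45447.
RR = 0.72962/0.45447 = 1.60543
AR% = (RR − 1)/RR × 100 = (1.60543 − 1)/1.60543 × 100 = 37.7115%

37.7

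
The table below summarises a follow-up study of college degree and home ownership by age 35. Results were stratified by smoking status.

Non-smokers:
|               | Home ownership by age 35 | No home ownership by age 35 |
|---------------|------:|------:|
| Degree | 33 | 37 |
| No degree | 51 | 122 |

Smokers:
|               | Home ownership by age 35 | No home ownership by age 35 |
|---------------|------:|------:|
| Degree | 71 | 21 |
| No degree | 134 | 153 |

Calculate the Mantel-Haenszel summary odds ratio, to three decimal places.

OR_MH = Σ(aᵢdᵢ/nᵢ) / Σ(bᵢcᵢ/nᵢ), where nᵢ is the stratum total.
Stratum 1 (Non-smokers): n = 243; a·d/n = 33·122/243 = 16.5679; b·c/n = 37·51/243 = 7.7654
Stratum 2 (Smokers): n = 379; a·d/n = 71·153/379 = 28.6623; b·c/n = 21·134/379 = 7.4248
OR_MH = (16.5679 + 28.6623) / (7.7654 + 7.4248) = 45.2302 / 15.1902 = 2.97758

2.978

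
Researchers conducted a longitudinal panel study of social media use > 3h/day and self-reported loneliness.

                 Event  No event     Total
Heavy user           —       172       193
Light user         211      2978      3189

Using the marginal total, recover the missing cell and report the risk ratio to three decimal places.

1.645

The missing cell is in the exposed row: 193 − 172 = 21.
So a = 21, b = 172, c = 211, d = 2978.
RR = [a/(a+b)] / [c/(c+d)] = (21/193) / (211/3189) = 0.10881/0.06616 = 1.64450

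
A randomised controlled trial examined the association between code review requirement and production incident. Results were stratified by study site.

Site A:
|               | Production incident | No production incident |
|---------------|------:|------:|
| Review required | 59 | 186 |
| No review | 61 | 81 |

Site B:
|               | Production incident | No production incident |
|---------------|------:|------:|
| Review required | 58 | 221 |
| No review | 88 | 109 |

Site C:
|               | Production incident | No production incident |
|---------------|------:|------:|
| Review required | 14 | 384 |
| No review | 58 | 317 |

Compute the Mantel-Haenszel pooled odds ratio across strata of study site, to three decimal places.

0.317

OR_MH = Σ(aᵢdᵢ/nᵢ) / Σ(bᵢcᵢ/nᵢ), where nᵢ is the stratum total.
Stratum 1 (Site A): n = 387; a·d/n = 59·81/387 = 12.3488; b·c/n = 186·61/387 = 29.3178
Stratum 2 (Site B): n = 476; a·d/n = 58·109/476 = 13.2815; b·c/n = 221·88/476 = 40.8571
Stratum 3 (Site C): n = 773; a·d/n = 14·317/773 = 5.7413; b·c/n = 384·58/773 = 28.8124
OR_MH = (12.3488 + 13.2815 + 5.7413) / (29.3178 + 40.8571 + 28.8124) = 31.3716 / 98.9874 = 0.31693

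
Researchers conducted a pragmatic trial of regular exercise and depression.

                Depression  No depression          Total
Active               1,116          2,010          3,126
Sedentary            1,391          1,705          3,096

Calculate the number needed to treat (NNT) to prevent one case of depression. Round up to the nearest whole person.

Risk in treated group = 1116/3126 = 0.35701; risk in control = 1391/3096 = 0.44929.
Absolute risk reduction = 0.44929 − 0.35701 = 0.09228
NNT = 1 / ARR = 1 / 0.09228 = 10.836 → round up → 11

11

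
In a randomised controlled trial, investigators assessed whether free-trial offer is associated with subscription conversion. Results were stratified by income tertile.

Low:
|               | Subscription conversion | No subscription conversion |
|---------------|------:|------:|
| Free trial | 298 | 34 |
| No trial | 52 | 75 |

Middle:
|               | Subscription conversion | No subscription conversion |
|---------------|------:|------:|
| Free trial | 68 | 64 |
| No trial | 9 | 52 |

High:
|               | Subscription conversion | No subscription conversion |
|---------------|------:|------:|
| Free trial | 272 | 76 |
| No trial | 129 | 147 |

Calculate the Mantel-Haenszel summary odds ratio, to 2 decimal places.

5.81

OR_MH = Σ(aᵢdᵢ/nᵢ) / Σ(bᵢcᵢ/nᵢ), where nᵢ is the stratum total.
Stratum 1 (Low): n = 459; a·d/n = 298·75/459 = 48.6928; b·c/n = 34·52/459 = 3.8519
Stratum 2 (Middle): n = 193; a·d/n = 68·52/193 = 18.3212; b·c/n = 64·9/193 = 2.9845
Stratum 3 (High): n = 624; a·d/n = 272·147/624 = 64.0769; b·c/n = 76·129/624 = 15.7115
OR_MH = (48.6928 + 18.3212 + 64.0769) / (3.8519 + 2.9845 + 15.7115) = 131.0910 / 22.5478 = 5.81390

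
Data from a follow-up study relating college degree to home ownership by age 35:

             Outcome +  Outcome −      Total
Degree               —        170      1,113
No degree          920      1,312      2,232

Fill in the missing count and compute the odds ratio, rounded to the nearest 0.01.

The missing cell is in the exposed row: 1113 − 170 = 943.
So a = 943, b = 170, c = 920, d = 1312.
OR = (a·d)/(b·c) = (943 × 1312) / (170 × 920) = 1237216 / 156400 = 7.91059

7.91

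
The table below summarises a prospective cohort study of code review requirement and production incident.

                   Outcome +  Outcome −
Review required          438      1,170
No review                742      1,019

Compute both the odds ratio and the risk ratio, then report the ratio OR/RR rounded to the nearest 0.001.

0.795

Cells: a = 438, b = 1170, c = 742, d = 1019.
OR = (438·1019)/(1170·742) = 446322/868140 = 0.51411
Risk in exposed = 438/1608 = 0.27239; risk in unexposed = 742/1761 = 0.42135; RR = 0.64646
OR/RR = 0.51411 / 0.64646 = 0.79527
The outcome is not rare, so the OR lies further from 1 than the RR.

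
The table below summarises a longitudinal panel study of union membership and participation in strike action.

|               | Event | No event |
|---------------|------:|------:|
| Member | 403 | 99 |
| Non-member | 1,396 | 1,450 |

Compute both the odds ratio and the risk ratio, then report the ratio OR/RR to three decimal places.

2.583

Cells: a = 403, b = 99, c = 1396, d = 1450.
OR = (403·1450)/(99·1396) = 584350/138204 = 4.22817
Risk in exposed = 403/502 = 0.80279; risk in unexposed = 1396/2846 = 0.49051; RR = 1.63663
OR/RR = 4.22817 / 1.63663 = 2.58346
The outcome is not rare, so the OR lies further from 1 than the RR.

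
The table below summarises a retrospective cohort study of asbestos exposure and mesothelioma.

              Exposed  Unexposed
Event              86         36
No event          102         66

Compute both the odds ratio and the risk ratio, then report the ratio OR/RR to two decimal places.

1.19

Reading the table with exposure as columns: a = 86 (Exposed, case), b = 102 (Exposed, non-case), c = 36 (Unexposed, case), d = 66.
OR = (86·66)/(102·36) = 5676/3672 = 1.54575
Risk in exposed = 86/188 = 0.45745; risk in unexposed = 36/102 = 0.35294; RR = 1.29610
OR/RR = 1.54575 / 1.29610 = 1.19262
The outcome is not rare, so the OR lies further from 1 than the RR.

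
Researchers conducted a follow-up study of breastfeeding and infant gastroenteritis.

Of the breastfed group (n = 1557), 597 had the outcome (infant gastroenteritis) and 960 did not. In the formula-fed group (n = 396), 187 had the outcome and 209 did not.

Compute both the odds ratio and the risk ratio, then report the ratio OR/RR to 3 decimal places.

From the description: a = 597, b = 960, c = 187, d = 209.
OR = (597·209)/(960·187) = 124773/179520 = 0.69504
Risk in exposed = 597/1557 = 0.38343; risk in unexposed = 187/396 = 0.47222; RR = 0.81197
OR/RR = 0.69504 / 0.81197 = 0.85599
The outcome is not rare, so the OR lies further from 1 than the RR.

0.856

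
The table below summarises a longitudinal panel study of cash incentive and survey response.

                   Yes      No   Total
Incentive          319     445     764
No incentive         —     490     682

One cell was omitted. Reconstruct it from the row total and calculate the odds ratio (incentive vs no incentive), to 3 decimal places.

1.829

The missing cell is in the unexposed row: 682 − 490 = 192.
So a = 319, b = 445, c = 192, d = 490.
OR = (a·d)/(b·c) = (319 × 490) / (445 × 192) = 156310 / 85440 = 1.82947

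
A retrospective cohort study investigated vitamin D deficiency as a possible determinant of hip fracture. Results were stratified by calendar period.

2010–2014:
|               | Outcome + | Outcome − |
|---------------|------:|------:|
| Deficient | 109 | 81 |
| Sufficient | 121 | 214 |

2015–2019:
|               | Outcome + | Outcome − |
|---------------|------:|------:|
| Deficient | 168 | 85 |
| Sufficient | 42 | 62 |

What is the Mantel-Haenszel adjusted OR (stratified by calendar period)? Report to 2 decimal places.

2.57

OR_MH = Σ(aᵢdᵢ/nᵢ) / Σ(bᵢcᵢ/nᵢ), where nᵢ is the stratum total.
Stratum 1 (2010–2014): n = 525; a·d/n = 109·214/525 = 44.4305; b·c/n = 81·121/525 = 18.6686
Stratum 2 (2015–2019): n = 357; a·d/n = 168·62/357 = 29.1765; b·c/n = 85·42/357 = 10.0000
OR_MH = (44.4305 + 29.1765) / (18.6686 + 10.0000) = 73.6069 / 28.6686 = 2.56751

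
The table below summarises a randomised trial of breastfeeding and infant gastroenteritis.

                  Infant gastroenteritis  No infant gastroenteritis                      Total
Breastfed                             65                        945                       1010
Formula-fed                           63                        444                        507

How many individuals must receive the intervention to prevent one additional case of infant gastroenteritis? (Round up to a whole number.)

17

Risk in treated group = 65/1010 = 0.06436; risk in control = 63/507 = 0.12426.
Absolute risk reduction = 0.12426 − 0.06436 = 0.05990
NNT = 1 / ARR = 1 / 0.05990 = 16.693 → round up → 17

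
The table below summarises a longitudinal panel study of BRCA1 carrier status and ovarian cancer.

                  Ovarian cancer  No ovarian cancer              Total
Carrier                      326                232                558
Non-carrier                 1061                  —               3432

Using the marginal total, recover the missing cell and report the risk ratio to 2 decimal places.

The missing cell is in the unexposed row: 3432 − 1061 = 2371.
So a = 326, b = 232, c = 1061, d = 2371.
RR = [a/(a+b)] / [c/(c+d)] = (326/558) / (1061/3432) = 0.58423/0.30915 = 1.88980

1.89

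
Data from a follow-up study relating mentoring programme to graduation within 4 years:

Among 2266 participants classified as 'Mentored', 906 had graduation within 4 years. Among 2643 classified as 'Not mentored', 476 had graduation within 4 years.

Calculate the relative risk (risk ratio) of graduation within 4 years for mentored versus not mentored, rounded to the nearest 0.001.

From the description: a = 906, b = 1360, c = 476, d = 2167.
Risk in exposed = 906/2266 = 0.39982; risk in unexposed = 476/2643 = 0.18010.
RR = 0.39982 / 0.18010 = 2.22003
The risk among the exposed is 2.22 times that among the unexposed.

2.220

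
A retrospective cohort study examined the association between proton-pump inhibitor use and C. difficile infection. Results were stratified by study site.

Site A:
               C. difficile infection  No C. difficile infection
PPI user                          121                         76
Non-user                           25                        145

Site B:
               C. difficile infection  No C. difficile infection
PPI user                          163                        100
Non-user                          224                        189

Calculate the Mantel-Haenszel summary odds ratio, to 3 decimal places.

OR_MH = Σ(aᵢdᵢ/nᵢ) / Σ(bᵢcᵢ/nᵢ), where nᵢ is the stratum total.
Stratum 1 (Site A): n = 367; a·d/n = 121·145/367 = 47.8065; b·c/n = 76·25/367 = 5.1771
Stratum 2 (Site B): n = 676; a·d/n = 163·189/676 = 45.5725; b·c/n = 100·224/676 = 33.1361
OR_MH = (47.8065 + 45.5725) / (5.1771 + 33.1361) = 93.3790 / 38.3132 = 2.43725

2.437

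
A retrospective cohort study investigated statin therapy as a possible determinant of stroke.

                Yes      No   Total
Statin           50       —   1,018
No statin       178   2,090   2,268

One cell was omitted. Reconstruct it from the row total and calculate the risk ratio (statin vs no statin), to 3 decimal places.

The missing cell is in the exposed row: 1018 − 50 = 968.
So a = 50, b = 968, c = 178, d = 2090.
RR = [a/(a+b)] / [c/(c+d)] = (50/1018) / (178/2268) = 0.04912/0.07848 = 0.62581

0.626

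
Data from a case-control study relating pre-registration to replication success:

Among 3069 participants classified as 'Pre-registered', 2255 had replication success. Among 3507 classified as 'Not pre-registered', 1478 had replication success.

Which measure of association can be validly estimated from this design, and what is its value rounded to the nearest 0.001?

3.803

From the description: a = 2255, b = 814, c = 1478, d = 2029.
This is a case-control study: participants were sampled on outcome status, so risks in the source population cannot be estimated directly — relative risk is not valid here. The odds ratio is the appropriate measure.
OR = (a·d)/(b·c) = (2255 × 2029) / (814 × 1478) = 4575395 / 1203092 = 3.80303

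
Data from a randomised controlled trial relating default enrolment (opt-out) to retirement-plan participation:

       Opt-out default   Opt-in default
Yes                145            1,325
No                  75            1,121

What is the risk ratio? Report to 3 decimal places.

1.217

Reading the table with exposure as columns: a = 145 (Opt-out default, case), b = 75 (Opt-out default, non-case), c = 1325 (Opt-in default, case), d = 1121.
Risk in exposed = 145/220 = 0.65909; risk in unexposed = 1325/2446 = 0.54170.
RR = 0.65909 / 0.54170 = 1.21671
The risk among the exposed is 1.22 times that among the unexposed.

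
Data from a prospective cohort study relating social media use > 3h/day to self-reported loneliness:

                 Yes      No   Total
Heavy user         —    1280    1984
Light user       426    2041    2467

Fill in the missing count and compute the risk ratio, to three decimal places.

2.055

The missing cell is in the exposed row: 1984 − 1280 = 704.
So a = 704, b = 1280, c = 426, d = 2041.
RR = [a/(a+b)] / [c/(c+d)] = (704/1984) / (426/2467) = 0.35484/0.17268 = 2.05490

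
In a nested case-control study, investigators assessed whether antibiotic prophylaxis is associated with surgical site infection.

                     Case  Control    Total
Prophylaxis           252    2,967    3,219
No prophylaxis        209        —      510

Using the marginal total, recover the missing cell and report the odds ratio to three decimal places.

The missing cell is in the unexposed row: 510 − 209 = 301.
So a = 252, b = 2967, c = 209, d = 301.
OR = (a·d)/(b·c) = (252 × 301) / (2967 × 209) = 75852 / 620103 = 0.12232

0.122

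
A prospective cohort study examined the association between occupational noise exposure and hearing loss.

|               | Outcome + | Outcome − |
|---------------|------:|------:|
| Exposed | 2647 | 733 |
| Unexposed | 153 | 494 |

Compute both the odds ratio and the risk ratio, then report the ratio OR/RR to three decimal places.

Cells: a = 2647, b = 733, c = 153, d = 494.
OR = (2647·494)/(733·153) = 1307618/112149 = 11.65965
Risk in exposed = 2647/3380 = 0.78314; risk in unexposed = 153/647 = 0.23648; RR = 3.31169
OR/RR = 11.65965 / 3.31169 = 3.52075
The outcome is not rare, so the OR lies further from 1 than the RR.

3.521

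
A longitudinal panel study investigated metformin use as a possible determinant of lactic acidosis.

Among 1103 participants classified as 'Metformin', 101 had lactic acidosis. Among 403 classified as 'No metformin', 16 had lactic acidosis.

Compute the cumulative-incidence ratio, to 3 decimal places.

2.306

From the description: a = 101, b = 1002, c = 16, d = 387.
Risk in exposed = 101/1103 = 0.09157; risk in unexposed = 16/403 = 0.03970.
RR = 0.09157 / 0.03970 = 2.30638
The risk among the exposed is 2.31 times that among the unexposed.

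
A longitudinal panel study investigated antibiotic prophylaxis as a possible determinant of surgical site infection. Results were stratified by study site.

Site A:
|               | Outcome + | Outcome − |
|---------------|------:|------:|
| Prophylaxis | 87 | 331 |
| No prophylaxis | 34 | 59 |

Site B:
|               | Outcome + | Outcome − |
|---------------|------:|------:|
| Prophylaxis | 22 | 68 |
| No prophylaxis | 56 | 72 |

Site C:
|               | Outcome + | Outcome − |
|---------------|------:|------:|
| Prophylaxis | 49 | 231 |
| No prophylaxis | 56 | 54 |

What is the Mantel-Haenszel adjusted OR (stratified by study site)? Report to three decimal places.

OR_MH = Σ(aᵢdᵢ/nᵢ) / Σ(bᵢcᵢ/nᵢ), where nᵢ is the stratum total.
Stratum 1 (Site A): n = 511; a·d/n = 87·59/511 = 10.0450; b·c/n = 331·34/511 = 22.0235
Stratum 2 (Site B): n = 218; a·d/n = 22·72/218 = 7.2661; b·c/n = 68·56/218 = 17.4679
Stratum 3 (Site C): n = 390; a·d/n = 49·54/390 = 6.7846; b·c/n = 231·56/390 = 33.1692
OR_MH = (10.0450 + 7.2661 + 6.7846) / (22.0235 + 17.4679 + 33.1692) = 24.0957 / 72.6606 = 0.33162

0.332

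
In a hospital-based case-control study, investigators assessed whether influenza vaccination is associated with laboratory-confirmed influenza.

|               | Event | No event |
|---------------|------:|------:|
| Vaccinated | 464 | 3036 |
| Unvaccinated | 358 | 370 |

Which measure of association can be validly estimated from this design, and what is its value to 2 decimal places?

Cells: a = 464, b = 3036, c = 358, d = 370.
This is a hospital-based case-control study: participants were sampled on outcome status, so risks in the source population cannot be estimated directly — relative risk is not valid here. The odds ratio is the appropriate measure.
OR = (a·d)/(b·c) = (464 × 370) / (3036 × 358) = 171680 / 1086888 = 0.15796

0.16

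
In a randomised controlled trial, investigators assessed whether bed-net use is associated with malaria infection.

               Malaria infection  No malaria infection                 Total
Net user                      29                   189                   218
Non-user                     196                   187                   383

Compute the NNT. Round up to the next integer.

3

Risk in treated group = 29/218 = 0.13303; risk in control = 196/383 = 0.51175.
Absolute risk reduction = 0.51175 − 0.13303 = 0.37872
NNT = 1 / ARR = 1 / 0.37872 = 2.640 → round up → 3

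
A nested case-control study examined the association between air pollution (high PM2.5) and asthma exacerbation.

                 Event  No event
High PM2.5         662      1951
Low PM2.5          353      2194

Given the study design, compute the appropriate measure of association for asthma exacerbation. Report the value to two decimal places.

2.11

Cells: a = 662, b = 1951, c = 353, d = 2194.
This is a nested case-control study: participants were sampled on outcome status, so risks in the source population cannot be estimated directly — relative risk is not valid here. The odds ratio is the appropriate measure.
OR = (a·d)/(b·c) = (662 × 2194) / (1951 × 353) = 1452428 / 688703 = 2.10893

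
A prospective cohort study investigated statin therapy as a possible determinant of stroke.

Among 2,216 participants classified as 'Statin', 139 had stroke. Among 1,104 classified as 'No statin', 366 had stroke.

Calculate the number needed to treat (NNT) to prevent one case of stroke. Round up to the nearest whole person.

4

Risk in treated group = 139/2216 = 0.06273; risk in control = 366/1104 = 0.33152.
Absolute risk reduction = 0.33152 − 0.06273 = 0.26880
NNT = 1 / ARR = 1 / 0.26880 = 3.720 → round up → 4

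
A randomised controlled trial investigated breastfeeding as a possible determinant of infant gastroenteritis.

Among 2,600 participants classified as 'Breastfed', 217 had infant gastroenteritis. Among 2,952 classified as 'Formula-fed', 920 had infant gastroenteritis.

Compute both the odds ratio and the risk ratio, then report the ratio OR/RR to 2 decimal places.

0.75

From the description: a = 217, b = 2383, c = 920, d = 2032.
OR = (217·2032)/(2383·920) = 440944/2192360 = 0.20113
Risk in exposed = 217/2600 = 0.08346; risk in unexposed = 920/2952 = 0.31165; RR = 0.26780
OR/RR = 0.20113 / 0.26780 = 0.75103
The outcome is not rare, so the OR lies further from 1 than the RR.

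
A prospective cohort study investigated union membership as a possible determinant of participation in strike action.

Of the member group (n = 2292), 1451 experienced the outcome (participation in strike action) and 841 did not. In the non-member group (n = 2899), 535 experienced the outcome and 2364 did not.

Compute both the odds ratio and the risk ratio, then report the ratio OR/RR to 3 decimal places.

From the description: a = 1451, b = 841, c = 535, d = 2364.
OR = (1451·2364)/(841·535) = 3430164/449935 = 7.62369
Risk in exposed = 1451/2292 = 0.63307; risk in unexposed = 535/2899 = 0.18455; RR = 3.43042
OR/RR = 7.62369 / 3.43042 = 2.22238
The outcome is not rare, so the OR lies further from 1 than the RR.

2.222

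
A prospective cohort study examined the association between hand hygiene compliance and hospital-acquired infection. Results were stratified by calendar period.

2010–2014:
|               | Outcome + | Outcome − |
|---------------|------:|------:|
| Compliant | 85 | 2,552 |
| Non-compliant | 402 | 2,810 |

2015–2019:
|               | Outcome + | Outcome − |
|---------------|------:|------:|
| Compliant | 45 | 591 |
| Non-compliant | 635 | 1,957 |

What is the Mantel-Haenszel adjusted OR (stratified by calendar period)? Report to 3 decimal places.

0.234

OR_MH = Σ(aᵢdᵢ/nᵢ) / Σ(bᵢcᵢ/nᵢ), where nᵢ is the stratum total.
Stratum 1 (2010–2014): n = 5849; a·d/n = 85·2810/5849 = 40.8360; b·c/n = 2552·402/5849 = 175.3982
Stratum 2 (2015–2019): n = 3228; a·d/n = 45·1957/3228 = 27.2816; b·c/n = 591·635/3228 = 116.2593
OR_MH = (40.8360 + 27.2816) / (175.3982 + 116.2593) = 68.1176 / 291.6575 = 0.23355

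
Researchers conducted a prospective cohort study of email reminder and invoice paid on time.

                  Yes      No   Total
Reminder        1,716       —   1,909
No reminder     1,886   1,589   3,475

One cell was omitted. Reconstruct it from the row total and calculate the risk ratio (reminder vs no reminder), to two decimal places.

1.66

The missing cell is in the exposed row: 1909 − 1716 = 193.
So a = 1716, b = 193, c = 1886, d = 1589.
RR = [a/(a+b)] / [c/(c+d)] = (1716/1909) / (1886/3475) = 0.89890/0.54273 = 1.65624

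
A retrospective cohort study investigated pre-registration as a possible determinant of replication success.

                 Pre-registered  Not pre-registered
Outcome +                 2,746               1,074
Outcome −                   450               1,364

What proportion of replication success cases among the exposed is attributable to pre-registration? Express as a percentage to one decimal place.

Reading the table with exposure as columns: a = 2746 (Pre-registered, case), b = 450 (Pre-registered, non-case), c = 1074 (Not pre-registered, case), d = 1364.
Risk in exposed = 2746/3196 = 0.85920; risk in unexposed = 1074/2438 = 0.44053.
RR = 0.85920/0.44053 = 1.95040
AR% = (RR − 1)/RR × 100 = (1.95040 − 1)/1.95040 × 100 = 48.7284%

48.7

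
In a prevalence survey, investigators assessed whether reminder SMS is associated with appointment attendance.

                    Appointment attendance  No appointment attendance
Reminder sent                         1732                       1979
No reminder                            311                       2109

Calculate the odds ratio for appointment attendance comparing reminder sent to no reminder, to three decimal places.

Cells: a = 1732, b = 1979, c = 311, d = 2109.
OR = (a·d)/(b·c) = (1732 × 2109) / (1979 × 311) = 3652788 / 615469 = 5.93497
The odds of appointment attendance are about 5.93 times as high in the reminder sent group.

5.935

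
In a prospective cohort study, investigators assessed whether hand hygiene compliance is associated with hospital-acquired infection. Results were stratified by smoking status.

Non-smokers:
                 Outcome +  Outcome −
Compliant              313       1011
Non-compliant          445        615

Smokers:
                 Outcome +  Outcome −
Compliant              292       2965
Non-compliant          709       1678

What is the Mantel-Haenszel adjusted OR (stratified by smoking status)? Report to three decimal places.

OR_MH = Σ(aᵢdᵢ/nᵢ) / Σ(bᵢcᵢ/nᵢ), where nᵢ is the stratum total.
Stratum 1 (Non-smokers): n = 2384; a·d/n = 313·615/2384 = 80.7445; b·c/n = 1011·445/2384 = 188.7143
Stratum 2 (Smokers): n = 5644; a·d/n = 292·1678/5644 = 86.8136; b·c/n = 2965·709/5644 = 372.4637
OR_MH = (80.7445 + 86.8136) / (188.7143 + 372.4637) = 167.5582 / 561.1780 = 0.29858

0.299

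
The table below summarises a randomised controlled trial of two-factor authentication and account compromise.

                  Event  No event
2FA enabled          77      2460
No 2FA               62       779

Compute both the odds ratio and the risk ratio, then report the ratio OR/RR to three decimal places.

Cells: a = 77, b = 2460, c = 62, d = 779.
OR = (77·779)/(2460·62) = 59983/152520 = 0.39328
Risk in exposed = 77/2537 = 0.03035; risk in unexposed = 62/841 = 0.07372; RR = 0.41169
OR/RR = 0.39328 / 0.41169 = 0.95527
The outcome is rare in both groups, so OR ≈ RR (ratio near 1).

0.955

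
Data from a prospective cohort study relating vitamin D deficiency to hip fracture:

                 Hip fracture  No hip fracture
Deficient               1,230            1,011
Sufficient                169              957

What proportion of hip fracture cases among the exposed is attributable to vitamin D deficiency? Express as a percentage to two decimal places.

72.65

Cells: a = 1230, b = 1011, c = 169, d = 957.
Risk in exposed = 1230/2241 = 0.54886; risk in unexposed = 169/1126 = 0.15009.
RR = 0.54886/0.15009 = 3.65692
AR% = (RR − 1)/RR × 100 = (3.65692 − 1)/3.65692 × 100 = 72.6546%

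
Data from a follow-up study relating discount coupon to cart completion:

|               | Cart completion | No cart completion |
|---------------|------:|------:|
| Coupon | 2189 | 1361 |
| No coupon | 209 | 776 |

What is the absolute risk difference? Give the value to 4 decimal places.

Cells: a = 2189, b = 1361, c = 209, d = 776.
Risk in exposed = 2189/3550 = 0.616620; risk in unexposed = 209/985 = 0.212183.
Risk difference = 0.616620 − 0.212183 = 0.404437

0.4044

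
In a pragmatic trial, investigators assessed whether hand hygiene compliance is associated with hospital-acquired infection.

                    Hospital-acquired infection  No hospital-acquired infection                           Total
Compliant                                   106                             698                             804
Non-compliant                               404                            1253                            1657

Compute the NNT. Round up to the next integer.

Risk in treated group = 106/804 = 0.13184; risk in control = 404/1657 = 0.24381.
Absolute risk reduction = 0.24381 − 0.13184 = 0.11197
NNT = 1 / ARR = 1 / 0.11197 = 8.931 → round up → 9

9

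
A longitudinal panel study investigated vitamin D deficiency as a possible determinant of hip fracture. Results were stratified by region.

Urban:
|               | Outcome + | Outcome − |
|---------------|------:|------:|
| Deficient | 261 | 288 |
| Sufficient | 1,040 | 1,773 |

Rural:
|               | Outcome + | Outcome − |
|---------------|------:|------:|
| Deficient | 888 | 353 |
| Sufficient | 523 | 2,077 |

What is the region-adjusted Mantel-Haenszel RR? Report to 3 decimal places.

2.419

RR_MH = Σ(aᵢ·n₀ᵢ/nᵢ) / Σ(cᵢ·n₁ᵢ/nᵢ), with n₁ᵢ = aᵢ+bᵢ (exposed), n₀ᵢ = cᵢ+dᵢ (unexposed), nᵢ = n₁ᵢ+n₀ᵢ.
Stratum 1 (Urban): n₁ = 549, n₀ = 2813, n = 3362; a·n₀/n = 261·2813/3362 = 218.3798; c·n₁/n = 1040·549/3362 = 169.8275
Stratum 2 (Rural): n₁ = 1241, n₀ = 2600, n = 3841; a·n₀/n = 888·2600/3841 = 601.0935; c·n₁/n = 523·1241/3841 = 168.9776
RR_MH = (218.3798 + 601.0935) / (169.8275 + 168.9776) = 819.4733 / 338.8051 = 2.41872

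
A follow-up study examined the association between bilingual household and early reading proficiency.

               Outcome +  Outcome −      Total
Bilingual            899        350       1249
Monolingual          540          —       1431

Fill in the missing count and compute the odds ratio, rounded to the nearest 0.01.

4.24

The missing cell is in the unexposed row: 1431 − 540 = 891.
So a = 899, b = 350, c = 540, d = 891.
OR = (a·d)/(b·c) = (899 × 891) / (350 × 540) = 801009 / 189000 = 4.23814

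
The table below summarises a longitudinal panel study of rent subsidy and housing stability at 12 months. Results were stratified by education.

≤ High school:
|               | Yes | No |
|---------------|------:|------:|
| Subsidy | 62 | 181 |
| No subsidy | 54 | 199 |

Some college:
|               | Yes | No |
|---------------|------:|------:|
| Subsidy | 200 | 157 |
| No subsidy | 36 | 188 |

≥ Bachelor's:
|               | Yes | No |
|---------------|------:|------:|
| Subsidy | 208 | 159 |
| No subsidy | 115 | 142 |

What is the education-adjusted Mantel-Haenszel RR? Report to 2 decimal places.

1.67

RR_MH = Σ(aᵢ·n₀ᵢ/nᵢ) / Σ(cᵢ·n₁ᵢ/nᵢ), with n₁ᵢ = aᵢ+bᵢ (exposed), n₀ᵢ = cᵢ+dᵢ (unexposed), nᵢ = n₁ᵢ+n₀ᵢ.
Stratum 1 (≤ High school): n₁ = 243, n₀ = 253, n = 496; a·n₀/n = 62·253/496 = 31.6250; c·n₁/n = 54·243/496 = 26.4556
Stratum 2 (Some college): n₁ = 357, n₀ = 224, n = 581; a·n₀/n = 200·224/581 = 77.1084; c·n₁/n = 36·357/581 = 22.1205
Stratum 3 (≥ Bachelor's): n₁ = 367, n₀ = 257, n = 624; a·n₀/n = 208·257/624 = 85.6667; c·n₁/n = 115·367/624 = 67.6362
RR_MH = (31.6250 + 77.1084 + 85.6667) / (26.4556 + 22.1205 + 67.6362) = 194.4001 / 116.2123 = 1.67280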